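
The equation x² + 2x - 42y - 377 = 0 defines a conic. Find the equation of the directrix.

Only x is squared. Complete the square in x: (x + 1)² = 42(y + 9).
Vertex (-1, -9); 4p = 42 so p = 21/2. Opens up.
Directrix is the horizontal line y = k − p = -9 − (21/2) = -39/2.

y = -39/2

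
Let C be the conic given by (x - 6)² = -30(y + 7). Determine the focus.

Vertex (6, -7); 4p = -30 so p = -15/2. Opens down.
Focus is p units from the vertex along the axis: (h, k + p).

(6, -29/2)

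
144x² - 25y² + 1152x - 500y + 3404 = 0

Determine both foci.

(-4, -23) and (-4, 3)

Group: 144(x² + 8x) -25(y² + 20y) = -3404
Completing the square gives 144(x + 4)² -25(y + 10)² = -3404 + 2304 - 2500 = -3600.
Dividing both sides by -3600: (y + 10)²/144 - (x + 4)²/25 = 1
Hyperbola, center (-4, -10), transverse axis vertical; a² = 144, b² = 25.
c² = a² + b² = 144 + 25 = 169, so c = 13.
Foci lie on the vertical axis through the center: (h, k ± c).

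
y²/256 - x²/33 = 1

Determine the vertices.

(0, -16) and (0, 16)

Center (0, 0). The positive term is the y-term, so the transverse axis is vertical; a² = 256, b² = 33.
a = 16. Vertices at (h, k ± a).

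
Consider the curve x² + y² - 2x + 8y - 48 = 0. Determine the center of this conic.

(1, -4)

Rearranging, (x² - 2x) + (y² + 8y) = 48.
(x - 1)² + (y + 4)² = 48 + 1 + 16 = 65
So (x - 1)² + (y + 4)² = 65.
Circle centered at (1, -4) with r² = 65.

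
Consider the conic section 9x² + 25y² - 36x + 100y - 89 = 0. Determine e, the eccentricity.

Group: 9(x² - 4x) + 25(y² + 4y) = 89
Complete the square: 9(x - 2)² + 25(y + 2)² = 89 + 36 + 100 = 225
Divide through by 225 to get (x - 2)²/25 + (y + 2)²/9 = 1.
Ellipse, center (2, -2), major axis horizontal; a² = 25, b² = 9.
c² = a² - b² = 16, so c = 4.
e = c/a = 4/5.

e = 4/5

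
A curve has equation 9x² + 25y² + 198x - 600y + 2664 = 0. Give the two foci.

(-23, 12) and (1, 12)

Group: 9(x² + 22x) + 25(y² - 24y) = -2664
Completing the square gives 9(x + 11)² + 25(y - 12)² = -2664 + 1089 + 3600 = 2025.
Divide by 2025: (x + 11)²/225 + (y - 12)²/81 = 1
Ellipse, center (-11, 12), major axis horizontal; a² = 225, b² = 81.
c² = a² - b² = 225 - 81 = 144, so c = 12.
Foci lie on the horizontal axis through the center: (h ± c, k).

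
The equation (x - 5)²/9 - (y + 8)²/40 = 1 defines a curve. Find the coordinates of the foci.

(-2, -8) and (12, -8)

Center (5, -8). The positive term is the x-term, so the transverse axis is horizontal; a² = 9, b² = 40.
c² = a² + b² = 9 + 40 = 49, so c = 7.
Foci lie on the horizontal axis through the center: (h ± c, k).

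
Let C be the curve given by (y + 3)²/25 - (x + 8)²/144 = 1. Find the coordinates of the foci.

Center (-8, -3). The positive term is the y-term, so the transverse axis is vertical; a² = 25, b² = 144.
c² = a² + b² = 25 + 144 = 169, so c = 13.
Foci lie on the vertical axis through the center: (h, k ± c).

(-8, -16) and (-8, 10)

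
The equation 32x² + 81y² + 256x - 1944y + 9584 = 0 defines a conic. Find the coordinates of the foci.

(-11, 12) and (3, 12)

Rearranging, 32(x² + 8x) + 81(y² - 24y) = -9584.
Complete the square: 32(x + 4)² + 81(y - 12)² = -9584 + 512 + 11664 = 2592
Divide by 2592: (x + 4)²/81 + (y - 12)²/32 = 1
Ellipse, center (-4, 12), major axis horizontal; a² = 81, b² = 32.
c² = a² - b² = 81 - 32 = 49, so c = 7.
Foci lie on the horizontal axis through the center: (h ± c, k).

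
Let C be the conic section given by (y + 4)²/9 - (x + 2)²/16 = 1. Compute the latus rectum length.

Center (-2, -4). The positive term is the y-term, so the transverse axis is vertical; a² = 9, b² = 16.
Latus rectum length = 2b²/a = 2·16/3 = 32/3.

32/3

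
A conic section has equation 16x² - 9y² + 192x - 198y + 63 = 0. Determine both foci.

Group: 16(x² + 12x) -9(y² + 22y) = -63
Complete the square in x and y: 16(x + 6)² -9(y + 11)² = -63 + 576 - 1089 = -576
Dividing both sides by -576: (y + 11)²/64 - (x + 6)²/36 = 1
Hyperbola, center (-6, -11), transverse axis vertical; a² = 64, b² = 36.
c² = a² + b² = 64 + 36 = 100, so c = 10.
Foci lie on the vertical axis through the center: (h, k ± c).

(-6, -21) and (-6, -1)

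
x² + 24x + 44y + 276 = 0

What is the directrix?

y = 8

Only x is squared. Complete the square in x: (x + 12)² = -44(y + 3).
Vertex (-12, -3); 4p = -44 so p = -11. Opens down.
Directrix is the horizontal line y = k − p = -3 − (-11) = 8.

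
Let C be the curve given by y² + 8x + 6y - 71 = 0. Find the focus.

Only y is squared. Complete the square in y: (y + 3)² = -8(x - 10).
Vertex (10, -3); 4p = -8 so p = -2. Opens left.
Focus is p units from the vertex along the axis: (h + p, k).

(8, -3)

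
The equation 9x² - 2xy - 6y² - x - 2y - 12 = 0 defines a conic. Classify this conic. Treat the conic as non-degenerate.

A = 9, B = -2, C = -6.
Discriminant B² − 4AC = (-2)² − 4·9·(-6) = 220.
B² − 4AC > 0 ⇒ hyperbola.

hyperbola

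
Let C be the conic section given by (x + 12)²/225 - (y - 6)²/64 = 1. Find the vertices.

Center (-12, 6). The positive term is the x-term, so the transverse axis is horizontal; a² = 225, b² = 64.
a = 15. Vertices at (h ± a, k).

(-27, 6) and (3, 6)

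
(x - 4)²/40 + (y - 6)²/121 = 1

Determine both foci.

(4, -3) and (4, 15)

Center (4, 6). The larger denominator 121 sits under the y-term, so the major axis is vertical; a² = 121, b² = 40.
c² = a² - b² = 121 - 40 = 81, so c = 9.
Foci lie on the vertical axis through the center: (h, k ± c).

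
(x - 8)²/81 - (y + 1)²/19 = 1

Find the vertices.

(-1, -1) and (17, -1)

Center (8, -1). The positive term is the x-term, so the transverse axis is horizontal; a² = 81, b² = 19.
a = 9. Vertices at (h ± a, k).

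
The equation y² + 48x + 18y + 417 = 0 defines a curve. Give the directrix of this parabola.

Only y is squared. Complete the square in y: (y + 9)² = -48(x + 7).
Vertex (-7, -9); 4p = -48 so p = -12. Opens left.
Directrix is the vertical line x = h − p = -7 − (-12) = 5.

x = 5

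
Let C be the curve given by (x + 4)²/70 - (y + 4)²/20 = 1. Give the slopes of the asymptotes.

√14/7 and -√14/7

Center (-4, -4). The positive term is the x-term, so the transverse axis is horizontal; a² = 70, b² = 20.
For a horizontal hyperbola the asymptotes have slope ±b/a.
Here that is ±2√5/√70 = ±√14/7.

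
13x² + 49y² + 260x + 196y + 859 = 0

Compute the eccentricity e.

Rearranging, 13(x² + 20x) + 49(y² + 4y) = -859.
13(x + 10)² + 49(y + 2)² = -859 + 1300 + 196 = 637
Divide through by 637 to get (x + 10)²/49 + (y + 2)²/13 = 1.
Ellipse, center (-10, -2), major axis horizontal; a² = 49, b² = 13.
c² = a² - b² = 36, so c = 6.
e = c/a = 6/7.

e = 6/7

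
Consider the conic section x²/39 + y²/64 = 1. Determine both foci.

Center (0, 0). The larger denominator 64 sits under the y-term, so the major axis is vertical; a² = 64, b² = 39.
c² = a² - b² = 64 - 39 = 25, so c = 5.
Foci lie on the vertical axis through the center: (h, k ± c).

(0, -5) and (0, 5)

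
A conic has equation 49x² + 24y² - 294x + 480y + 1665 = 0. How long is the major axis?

Collect terms: 49(x² - 6x) + 24(y² + 20y) = -1665
Completing the square gives 49(x - 3)² + 24(y + 10)² = -1665 + 441 + 2400 = 1176.
Dividing both sides by 1176: (x - 3)²/24 + (y + 10)²/49 = 1
Ellipse, center (3, -10), major axis vertical; a² = 49, b² = 24.
a² = 49 so a = 7; the major axis has length 2a = 14.

14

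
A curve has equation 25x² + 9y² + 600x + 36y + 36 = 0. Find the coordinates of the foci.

25(x² + 24x) + 9(y² + 4y) = -36
Completing the square gives 25(x + 12)² + 9(y + 2)² = -36 + 3600 + 36 = 3600.
Dividing both sides by 3600: (x + 12)²/144 + (y + 2)²/400 = 1
Ellipse, center (-12, -2), major axis vertical; a² = 400, b² = 144.
c² = a² - b² = 400 - 144 = 256, so c = 16.
Foci lie on the vertical axis through the center: (h, k ± c).

(-12, -18) and (-12, 14)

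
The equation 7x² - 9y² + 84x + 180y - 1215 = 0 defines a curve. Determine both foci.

(-18, 10) and (6, 10)

Rearranging, 7(x² + 12x) -9(y² - 20y) = 1215.
Completing the square gives 7(x + 6)² -9(y - 10)² = 1215 + 252 - 900 = 567.
Divide through by 567 to get (x + 6)²/81 - (y - 10)²/63 = 1.
Hyperbola, center (-6, 10), transverse axis horizontal; a² = 81, b² = 63.
c² = a² + b² = 81 + 63 = 144, so c = 12.
Foci lie on the horizontal axis through the center: (h ± c, k).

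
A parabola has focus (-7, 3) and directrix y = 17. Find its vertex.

The vertex is the midpoint between the focus and the directrix along the axis of symmetry.
Axis is vertical (directrix is horizontal). Vertex y-coordinate = (3 + 17)/2 = 10; x-coordinate = -7.

(-7, 10)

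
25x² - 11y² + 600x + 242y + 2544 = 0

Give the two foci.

(-12, 5) and (-12, 17)

Group: 25(x² + 24x) -11(y² - 22y) = -2544
Completing the square gives 25(x + 12)² -11(y - 11)² = -2544 + 3600 - 1331 = -275.
Dividing both sides by -275: (y - 11)²/25 - (x + 12)²/11 = 1
Hyperbola, center (-12, 11), transverse axis vertical; a² = 25, b² = 11.
c² = a² + b² = 25 + 11 = 36, so c = 6.
Foci lie on the vertical axis through the center: (h, k ± c).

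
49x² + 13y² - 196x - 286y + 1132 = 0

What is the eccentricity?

49(x² - 4x) + 13(y² - 22y) = -1132
Completing the square gives 49(x - 2)² + 13(y - 11)² = -1132 + 196 + 1573 = 637.
Dividing both sides by 637: (x - 2)²/13 + (y - 11)²/49 = 1
Ellipse, center (2, 11), major axis vertical; a² = 49, b² = 13.
c² = a² - b² = 36, so c = 6.
e = c/a = 6/7.

e = 6/7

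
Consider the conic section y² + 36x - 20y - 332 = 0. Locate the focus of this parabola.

(3, 10)

Only y is squared. Complete the square in y: (y - 10)² = -36(x - 12).
Vertex (12, 10); 4p = -36 so p = -9. Opens left.
Focus is p units from the vertex along the axis: (h + p, k).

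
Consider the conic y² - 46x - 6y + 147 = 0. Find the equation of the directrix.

Only y is squared. Complete the square in y: (y - 3)² = 46(x - 3).
Vertex (3, 3); 4p = 46 so p = 23/2. Opens right.
Directrix is the vertical line x = h − p = 3 − (23/2) = -17/2.

x = -17/2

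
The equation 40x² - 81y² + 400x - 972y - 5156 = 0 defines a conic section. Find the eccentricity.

Group the x- and y-terms: 40(x² + 10x) -81(y² + 12y) = 5156
Complete the square: 40(x + 5)² -81(y + 6)² = 5156 + 1000 - 2916 = 3240
Divide by 3240: (x + 5)²/81 - (y + 6)²/40 = 1
Hyperbola, center (-5, -6), transverse axis horizontal; a² = 81, b² = 40.
c² = a² + b² = 121, so c = 11.
e = c/a = 11/9.

e = 11/9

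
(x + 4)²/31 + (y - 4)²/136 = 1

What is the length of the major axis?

Center (-4, 4). The larger denominator 136 sits under the y-term, so the major axis is vertical; a² = 136, b² = 31.
a² = 136 so a = 2√34; the major axis has length 2a = 4√34.

4√34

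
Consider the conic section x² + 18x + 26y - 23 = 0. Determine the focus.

Only x is squared. Complete the square in x: (x + 9)² = -26(y - 4).
Vertex (-9, 4); 4p = -26 so p = -13/2. Opens down.
Focus is p units from the vertex along the axis: (h, k + p).

(-9, -5/2)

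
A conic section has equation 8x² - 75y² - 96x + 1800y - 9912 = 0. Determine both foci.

Group the x- and y-terms: 8(x² - 12x) -75(y² - 24y) = 9912
Complete the square: 8(x - 6)² -75(y - 12)² = 9912 + 288 - 10800 = -600
Divide by -600: (y - 12)²/8 - (x - 6)²/75 = 1
Hyperbola, center (6, 12), transverse axis vertical; a² = 8, b² = 75.
c² = a² + b² = 8 + 75 = 83, so c = √83.
Foci lie on the vertical axis through the center: (h, k ± c).

(6, 12 - √83) and (6, 12 + √83)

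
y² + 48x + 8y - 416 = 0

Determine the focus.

(-3, -4)

Only y is squared. Complete the square in y: (y + 4)² = -48(x - 9).
Vertex (9, -4); 4p = -48 so p = -12. Opens left.
Focus is p units from the vertex along the axis: (h + p, k).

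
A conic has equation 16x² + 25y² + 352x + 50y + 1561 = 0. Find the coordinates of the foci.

(-14, -1) and (-8, -1)

Collect terms: 16(x² + 22x) + 25(y² + 2y) = -1561
16(x + 11)² + 25(y + 1)² = -1561 + 1936 + 25 = 400
Divide by 400: (x + 11)²/25 + (y + 1)²/16 = 1
Ellipse, center (-11, -1), major axis horizontal; a² = 25, b² = 16.
c² = a² - b² = 25 - 16 = 9, so c = 3.
Foci lie on the horizontal axis through the center: (h ± c, k).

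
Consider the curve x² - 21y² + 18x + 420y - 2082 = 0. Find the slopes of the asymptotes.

√21/21 and -√21/21

Rearranging, (x² + 18x) -21(y² - 20y) = 2082.
Complete the square in x and y: (x + 9)² -21(y - 10)² = 2082 + 81 - 2100 = 63
Dividing both sides by 63: (x + 9)²/63 - (y - 10)²/3 = 1
Hyperbola, center (-9, 10), transverse axis horizontal; a² = 63, b² = 3.
For a horizontal hyperbola the asymptotes have slope ±b/a.
Here that is ±√3/3√7 = ±√21/21.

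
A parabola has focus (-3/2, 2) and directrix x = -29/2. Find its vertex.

(-8, 2)

The vertex is the midpoint between the focus and the directrix along the axis of symmetry.
Axis is horizontal (directrix is vertical). Vertex x-coordinate = (-3/2 + (-29/2))/2 = -8; y-coordinate = 2.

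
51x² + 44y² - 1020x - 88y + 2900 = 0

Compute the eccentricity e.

Rearranging, 51(x² - 20x) + 44(y² - 2y) = -2900.
Complete the square: 51(x - 10)² + 44(y - 1)² = -2900 + 5100 + 44 = 2244
Divide through by 2244 to get (x - 10)²/44 + (y - 1)²/51 = 1.
Ellipse, center (10, 1), major axis vertical; a² = 51, b² = 44.
c² = a² - b² = 7, so c = √7.
e = c/a = √7/√51 = √357/51.

e = √357/51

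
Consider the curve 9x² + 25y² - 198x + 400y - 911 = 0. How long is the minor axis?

24

Group the x- and y-terms: 9(x² - 22x) + 25(y² + 16y) = 911
Complete the square in x and y: 9(x - 11)² + 25(y + 8)² = 911 + 1089 + 1600 = 3600
Divide through by 3600 to get (x - 11)²/400 + (y + 8)²/144 = 1.
Ellipse, center (11, -8), major axis horizontal; a² = 400, b² = 144.
b² = 144 so b = 12; the minor axis has length 2b = 24.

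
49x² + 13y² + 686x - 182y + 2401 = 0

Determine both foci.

49(x² + 14x) + 13(y² - 14y) = -2401
Completing the square gives 49(x + 7)² + 13(y - 7)² = -2401 + 2401 + 637 = 637.
Dividing both sides by 637: (x + 7)²/13 + (y - 7)²/49 = 1
Ellipse, center (-7, 7), major axis vertical; a² = 49, b² = 13.
c² = a² - b² = 49 - 13 = 36, so c = 6.
Foci lie on the vertical axis through the center: (h, k ± c).

(-7, 1) and (-7, 13)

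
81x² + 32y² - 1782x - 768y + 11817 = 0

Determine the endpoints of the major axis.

(11, 3) and (11, 21)

81(x² - 22x) + 32(y² - 24y) = -11817
Complete the square: 81(x - 11)² + 32(y - 12)² = -11817 + 9801 + 4608 = 2592
Divide through by 2592 to get (x - 11)²/32 + (y - 12)²/81 = 1.
Ellipse, center (11, 12), major axis vertical; a² = 81, b² = 32.
a = 9. Vertices at (h, k ± a).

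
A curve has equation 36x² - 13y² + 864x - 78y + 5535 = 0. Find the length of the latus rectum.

13/3

Group: 36(x² + 24x) -13(y² + 6y) = -5535
36(x + 12)² -13(y + 3)² = -5535 + 5184 - 117 = -468
Dividing both sides by -468: (y + 3)²/36 - (x + 12)²/13 = 1
Hyperbola, center (-12, -3), transverse axis vertical; a² = 36, b² = 13.
Latus rectum length = 2b²/a = 2·13/6 = 13/3.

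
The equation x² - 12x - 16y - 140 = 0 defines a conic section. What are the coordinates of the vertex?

Only x is squared. Complete the square in x: (x - 6)² = 16(y + 11).
Vertex (6, -11); 4p = 16 so p = 4. Opens up.

(6, -11)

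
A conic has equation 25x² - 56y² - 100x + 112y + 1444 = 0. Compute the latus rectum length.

Rearranging, 25(x² - 4x) -56(y² - 2y) = -1444.
Complete the square in x and y: 25(x - 2)² -56(y - 1)² = -1444 + 100 - 56 = -1400
Divide through by -1400 to get (y - 1)²/25 - (x - 2)²/56 = 1.
Hyperbola, center (2, 1), transverse axis vertical; a² = 25, b² = 56.
Latus rectum length = 2b²/a = 2·56/5 = 112/5.

112/5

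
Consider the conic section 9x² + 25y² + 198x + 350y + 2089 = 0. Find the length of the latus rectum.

Group: 9(x² + 22x) + 25(y² + 14y) = -2089
Complete the square: 9(x + 11)² + 25(y + 7)² = -2089 + 1089 + 1225 = 225
Dividing both sides by 225: (x + 11)²/25 + (y + 7)²/9 = 1
Ellipse, center (-11, -7), major axis horizontal; a² = 25, b² = 9.
Latus rectum length = 2b²/a = 2·9/5 = 18/5.

18/5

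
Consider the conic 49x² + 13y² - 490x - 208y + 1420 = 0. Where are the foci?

(5, 2) and (5, 14)

Rearranging, 49(x² - 10x) + 13(y² - 16y) = -1420.
Complete the square in x and y: 49(x - 5)² + 13(y - 8)² = -1420 + 1225 + 832 = 637
Divide by 637: (x - 5)²/13 + (y - 8)²/49 = 1
Ellipse, center (5, 8), major axis vertical; a² = 49, b² = 13.
c² = a² - b² = 49 - 13 = 36, so c = 6.
Foci lie on the vertical axis through the center: (h, k ± c).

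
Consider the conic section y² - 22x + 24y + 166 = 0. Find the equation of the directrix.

x = -9/2

Only y is squared. Complete the square in y: (y + 12)² = 22(x - 1).
Vertex (1, -12); 4p = 22 so p = 11/2. Opens right.
Directrix is the vertical line x = h − p = 1 − (11/2) = -9/2.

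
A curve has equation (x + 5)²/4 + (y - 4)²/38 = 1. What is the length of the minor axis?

4

Center (-5, 4). The larger denominator 38 sits under the y-term, so the major axis is vertical; a² = 38, b² = 4.
b² = 4 so b = 2; the minor axis has length 2b = 4.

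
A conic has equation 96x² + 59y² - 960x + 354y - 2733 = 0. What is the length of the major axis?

8√6

Rearranging, 96(x² - 10x) + 59(y² + 6y) = 2733.
Completing the square gives 96(x - 5)² + 59(y + 3)² = 2733 + 2400 + 531 = 5664.
Dividing both sides by 5664: (x - 5)²/59 + (y + 3)²/96 = 1
Ellipse, center (5, -3), major axis vertical; a² = 96, b² = 59.
a² = 96 so a = 4√6; the major axis has length 2a = 8√6.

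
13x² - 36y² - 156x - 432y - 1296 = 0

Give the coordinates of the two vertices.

Rearranging, 13(x² - 12x) -36(y² + 12y) = 1296.
Complete the square: 13(x - 6)² -36(y + 6)² = 1296 + 468 - 1296 = 468
Dividing both sides by 468: (x - 6)²/36 - (y + 6)²/13 = 1
Hyperbola, center (6, -6), transverse axis horizontal; a² = 36, b² = 13.
a = 6. Vertices at (h ± a, k).

(0, -6) and (12, -6)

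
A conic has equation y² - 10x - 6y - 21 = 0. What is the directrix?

x = -11/2

Only y is squared. Complete the square in y: (y - 3)² = 10(x + 3).
Vertex (-3, 3); 4p = 10 so p = 5/2. Opens right.
Directrix is the vertical line x = h − p = -3 − (5/2) = -11/2.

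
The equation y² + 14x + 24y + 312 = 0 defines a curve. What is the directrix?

x = -17/2

Only y is squared. Complete the square in y: (y + 12)² = -14(x + 12).
Vertex (-12, -12); 4p = -14 so p = -7/2. Opens left.
Directrix is the vertical line x = h − p = -12 − (-7/2) = -17/2.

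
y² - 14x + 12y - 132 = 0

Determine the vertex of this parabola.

(-12, -6)

Only y is squared. Complete the square in y: (y + 6)² = 14(x + 12).
Vertex (-12, -6); 4p = 14 so p = 7/2. Opens right.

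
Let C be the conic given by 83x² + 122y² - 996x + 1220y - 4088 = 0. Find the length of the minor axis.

83(x² - 12x) + 122(y² + 10y) = 4088
Complete the square: 83(x - 6)² + 122(y + 5)² = 4088 + 2988 + 3050 = 10126
Divide through by 10126 to get (x - 6)²/122 + (y + 5)²/83 = 1.
Ellipse, center (6, -5), major axis horizontal; a² = 122, b² = 83.
b² = 83 so b = √83; the minor axis has length 2b = 2√83.

2√83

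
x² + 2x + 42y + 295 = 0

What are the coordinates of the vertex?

Only x is squared. Complete the square in x: (x + 1)² = -42(y + 7).
Vertex (-1, -7); 4p = -42 so p = -21/2. Opens down.

(-1, -7)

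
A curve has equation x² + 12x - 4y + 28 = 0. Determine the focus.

Only x is squared. Complete the square in x: (x + 6)² = 4(y + 2).
Vertex (-6, -2); 4p = 4 so p = 1. Opens up.
Focus is p units from the vertex along the axis: (h, k + p).

(-6, -1)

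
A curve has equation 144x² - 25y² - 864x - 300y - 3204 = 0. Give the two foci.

144(x² - 6x) -25(y² + 12y) = 3204
Complete the square in x and y: 144(x - 3)² -25(y + 6)² = 3204 + 1296 - 900 = 3600
Divide by 3600: (x - 3)²/25 - (y + 6)²/144 = 1
Hyperbola, center (3, -6), transverse axis horizontal; a² = 25, b² = 144.
c² = a² + b² = 25 + 144 = 169, so c = 13.
Foci lie on the horizontal axis through the center: (h ± c, k).

(-10, -6) and (16, -6)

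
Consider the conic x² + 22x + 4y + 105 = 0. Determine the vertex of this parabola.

(-11, 4)

Only x is squared. Complete the square in x: (x + 11)² = -4(y - 4).
Vertex (-11, 4); 4p = -4 so p = -1. Opens down.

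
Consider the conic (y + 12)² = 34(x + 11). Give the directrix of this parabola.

Vertex (-11, -12); 4p = 34 so p = 17/2. Opens right.
Directrix is the vertical line x = h − p = -11 − (17/2) = -39/2.

x = -39/2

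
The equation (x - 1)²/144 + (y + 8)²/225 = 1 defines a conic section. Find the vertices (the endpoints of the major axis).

(1, -23) and (1, 7)

Center (1, -8). The larger denominator 225 sits under the y-term, so the major axis is vertical; a² = 225, b² = 144.
a = 15. Vertices at (h, k ± a).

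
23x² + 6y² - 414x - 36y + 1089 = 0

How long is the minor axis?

23(x² - 18x) + 6(y² - 6y) = -1089
Completing the square gives 23(x - 9)² + 6(y - 3)² = -1089 + 1863 + 54 = 828.
Dividing both sides by 828: (x - 9)²/36 + (y - 3)²/138 = 1
Ellipse, center (9, 3), major axis vertical; a² = 138, b² = 36.
b² = 36 so b = 6; the minor axis has length 2b = 12.

12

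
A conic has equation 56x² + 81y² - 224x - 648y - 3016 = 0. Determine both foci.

(-3, 4) and (7, 4)

Rearranging, 56(x² - 4x) + 81(y² - 8y) = 3016.
Complete the square: 56(x - 2)² + 81(y - 4)² = 3016 + 224 + 1296 = 4536
Divide by 4536: (x - 2)²/81 + (y - 4)²/56 = 1
Ellipse, center (2, 4), major axis horizontal; a² = 81, b² = 56.
c² = a² - b² = 81 - 56 = 25, so c = 5.
Foci lie on the horizontal axis through the center: (h ± c, k).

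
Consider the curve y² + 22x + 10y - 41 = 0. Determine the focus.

Only y is squared. Complete the square in y: (y + 5)² = -22(x - 3).
Vertex (3, -5); 4p = -22 so p = -11/2. Opens left.
Focus is p units from the vertex along the axis: (h + p, k).

(-5/2, -5)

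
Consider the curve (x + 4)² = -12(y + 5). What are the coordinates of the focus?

(-4, -8)

Vertex (-4, -5); 4p = -12 so p = -3. Opens down.
Focus is p units from the vertex along the axis: (h, k + p).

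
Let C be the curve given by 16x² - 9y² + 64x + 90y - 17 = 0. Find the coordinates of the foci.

Group: 16(x² + 4x) -9(y² - 10y) = 17
Complete the square: 16(x + 2)² -9(y - 5)² = 17 + 64 - 225 = -144
Divide by -144: (y - 5)²/16 - (x + 2)²/9 = 1
Hyperbola, center (-2, 5), transverse axis vertical; a² = 16, b² = 9.
c² = a² + b² = 16 + 9 = 25, so c = 5.
Foci lie on the vertical axis through the center: (h, k ± c).

(-2, 0) and (-2, 10)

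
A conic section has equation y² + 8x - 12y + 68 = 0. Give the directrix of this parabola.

Only y is squared. Complete the square in y: (y - 6)² = -8(x + 4).
Vertex (-4, 6); 4p = -8 so p = -2. Opens left.
Directrix is the vertical line x = h − p = -4 − (-2) = -2.

x = -2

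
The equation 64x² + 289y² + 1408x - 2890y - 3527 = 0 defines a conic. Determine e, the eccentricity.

e = 15/17

Collect terms: 64(x² + 22x) + 289(y² - 10y) = 3527
Complete the square: 64(x + 11)² + 289(y - 5)² = 3527 + 7744 + 7225 = 18496
Divide by 18496: (x + 11)²/289 + (y - 5)²/64 = 1
Ellipse, center (-11, 5), major axis horizontal; a² = 289, b² = 64.
c² = a² - b² = 225, so c = 15.
e = c/a = 15/17.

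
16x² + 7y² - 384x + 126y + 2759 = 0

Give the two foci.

16(x² - 24x) + 7(y² + 18y) = -2759
Complete the square in x and y: 16(x - 12)² + 7(y + 9)² = -2759 + 2304 + 567 = 112
Divide through by 112 to get (x - 12)²/7 + (y + 9)²/16 = 1.
Ellipse, center (12, -9), major axis vertical; a² = 16, b² = 7.
c² = a² - b² = 16 - 7 = 9, so c = 3.
Foci lie on the vertical axis through the center: (h, k ± c).

(12, -12) and (12, -6)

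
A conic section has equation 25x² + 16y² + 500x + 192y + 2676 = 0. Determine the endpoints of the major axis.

(-10, -11) and (-10, -1)

Group: 25(x² + 20x) + 16(y² + 12y) = -2676
Complete the square in x and y: 25(x + 10)² + 16(y + 6)² = -2676 + 2500 + 576 = 400
Dividing both sides by 400: (x + 10)²/16 + (y + 6)²/25 = 1
Ellipse, center (-10, -6), major axis vertical; a² = 25, b² = 16.
a = 5. Vertices at (h, k ± a).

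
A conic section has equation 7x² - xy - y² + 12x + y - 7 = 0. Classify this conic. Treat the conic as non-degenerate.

A = 7, B = -1, C = -1.
Discriminant B² − 4AC = (-1)² − 4·7·(-1) = 29.
B² − 4AC > 0 ⇒ hyperbola.

hyperbola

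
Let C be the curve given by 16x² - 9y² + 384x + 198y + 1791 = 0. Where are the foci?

(-12, 1) and (-12, 21)

Group the x- and y-terms: 16(x² + 24x) -9(y² - 22y) = -1791
Complete the square: 16(x + 12)² -9(y - 11)² = -1791 + 2304 - 1089 = -576
Dividing both sides by -576: (y - 11)²/64 - (x + 12)²/36 = 1
Hyperbola, center (-12, 11), transverse axis vertical; a² = 64, b² = 36.
c² = a² + b² = 64 + 36 = 100, so c = 10.
Foci lie on the vertical axis through the center: (h, k ± c).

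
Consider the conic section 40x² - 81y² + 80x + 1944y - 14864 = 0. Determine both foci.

(-12, 12) and (10, 12)

40(x² + 2x) -81(y² - 24y) = 14864
Completing the square gives 40(x + 1)² -81(y - 12)² = 14864 + 40 - 11664 = 3240.
Dividing both sides by 3240: (x + 1)²/81 - (y - 12)²/40 = 1
Hyperbola, center (-1, 12), transverse axis horizontal; a² = 81, b² = 40.
c² = a² + b² = 81 + 40 = 121, so c = 11.
Foci lie on the horizontal axis through the center: (h ± c, k).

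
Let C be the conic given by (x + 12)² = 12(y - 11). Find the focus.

(-12, 14)

Vertex (-12, 11); 4p = 12 so p = 3. Opens up.
Focus is p units from the vertex along the axis: (h, k + p).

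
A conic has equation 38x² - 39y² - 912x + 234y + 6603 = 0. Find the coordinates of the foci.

(12, 3 - √77) and (12, 3 + √77)

38(x² - 24x) -39(y² - 6y) = -6603
Complete the square: 38(x - 12)² -39(y - 3)² = -6603 + 5472 - 351 = -1482
Divide by -1482: (y - 3)²/38 - (x - 12)²/39 = 1
Hyperbola, center (12, 3), transverse axis vertical; a² = 38, b² = 39.
c² = a² + b² = 38 + 39 = 77, so c = √77.
Foci lie on the vertical axis through the center: (h, k ± c).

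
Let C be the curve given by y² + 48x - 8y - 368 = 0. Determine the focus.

Only y is squared. Complete the square in y: (y - 4)² = -48(x - 8).
Vertex (8, 4); 4p = -48 so p = -12. Opens left.
Focus is p units from the vertex along the axis: (h + p, k).

(-4, 4)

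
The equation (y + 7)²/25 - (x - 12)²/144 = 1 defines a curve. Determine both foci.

(12, -20) and (12, 6)

Center (12, -7). The positive term is the y-term, so the transverse axis is vertical; a² = 25, b² = 144.
c² = a² + b² = 25 + 144 = 169, so c = 13.
Foci lie on the vertical axis through the center: (h, k ± c).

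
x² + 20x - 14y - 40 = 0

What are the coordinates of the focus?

Only x is squared. Complete the square in x: (x + 10)² = 14(y + 10).
Vertex (-10, -10); 4p = 14 so p = 7/2. Opens up.
Focus is p units from the vertex along the axis: (h, k + p).

(-10, -13/2)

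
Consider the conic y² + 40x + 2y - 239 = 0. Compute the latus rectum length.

40

Only y is squared. Complete the square in y: (y + 1)² = -40(x - 6).
Vertex (6, -1); 4p = -40 so p = -10. Opens left.
Latus rectum length = |4p| = 40.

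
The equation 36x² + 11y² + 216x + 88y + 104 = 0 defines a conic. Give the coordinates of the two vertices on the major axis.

(-3, -10) and (-3, 2)

Rearranging, 36(x² + 6x) + 11(y² + 8y) = -104.
Complete the square in x and y: 36(x + 3)² + 11(y + 4)² = -104 + 324 + 176 = 396
Divide through by 396 to get (x + 3)²/11 + (y + 4)²/36 = 1.
Ellipse, center (-3, -4), major axis vertical; a² = 36, b² = 11.
a = 6. Vertices at (h, k ± a).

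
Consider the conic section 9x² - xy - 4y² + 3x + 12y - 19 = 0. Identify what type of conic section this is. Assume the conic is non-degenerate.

A = 9, B = -1, C = -4.
Discriminant B² − 4AC = (-1)² − 4·9·(-4) = 145.
B² − 4AC > 0 ⇒ hyperbola.

hyperbola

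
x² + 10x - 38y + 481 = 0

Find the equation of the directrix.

y = 5/2

Only x is squared. Complete the square in x: (x + 5)² = 38(y - 12).
Vertex (-5, 12); 4p = 38 so p = 19/2. Opens up.
Directrix is the horizontal line y = k − p = 12 − (19/2) = 5/2.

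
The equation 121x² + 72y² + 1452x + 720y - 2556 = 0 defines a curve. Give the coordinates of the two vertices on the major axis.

121(x² + 12x) + 72(y² + 10y) = 2556
Complete the square in x and y: 121(x + 6)² + 72(y + 5)² = 2556 + 4356 + 1800 = 8712
Divide by 8712: (x + 6)²/72 + (y + 5)²/121 = 1
Ellipse, center (-6, -5), major axis vertical; a² = 121, b² = 72.
a = 11. Vertices at (h, k ± a).

(-6, -16) and (-6, 6)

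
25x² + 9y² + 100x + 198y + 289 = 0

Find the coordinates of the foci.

(-2, -19) and (-2, -3)

Group the x- and y-terms: 25(x² + 4x) + 9(y² + 22y) = -289
25(x + 2)² + 9(y + 11)² = -289 + 100 + 1089 = 900
Dividing both sides by 900: (x + 2)²/36 + (y + 11)²/100 = 1
Ellipse, center (-2, -11), major axis vertical; a² = 100, b² = 36.
c² = a² - b² = 100 - 36 = 64, so c = 8.
Foci lie on the vertical axis through the center: (h, k ± c).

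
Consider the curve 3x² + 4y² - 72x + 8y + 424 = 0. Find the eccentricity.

Group: 3(x² - 24x) + 4(y² + 2y) = -424
Complete the square in x and y: 3(x - 12)² + 4(y + 1)² = -424 + 432 + 4 = 12
Divide through by 12 to get (x - 12)²/4 + (y + 1)²/3 = 1.
Ellipse, center (12, -1), major axis horizontal; a² = 4, b² = 3.
c² = a² - b² = 1, so c = 1.
e = c/a = 1/2.

e = 1/2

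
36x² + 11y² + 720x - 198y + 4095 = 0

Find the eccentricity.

e = 5/6

Rearranging, 36(x² + 20x) + 11(y² - 18y) = -4095.
Complete the square in x and y: 36(x + 10)² + 11(y - 9)² = -4095 + 3600 + 891 = 396
Divide through by 396 to get (x + 10)²/11 + (y - 9)²/36 = 1.
Ellipse, center (-10, 9), major axis vertical; a² = 36, b² = 11.
c² = a² - b² = 25, so c = 5.
e = c/a = 5/6.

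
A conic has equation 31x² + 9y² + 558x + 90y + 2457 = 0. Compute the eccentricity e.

Group the x- and y-terms: 31(x² + 18x) + 9(y² + 10y) = -2457
Complete the square in x and y: 31(x + 9)² + 9(y + 5)² = -2457 + 2511 + 225 = 279
Divide through by 279 to get (x + 9)²/9 + (y + 5)²/31 = 1.
Ellipse, center (-9, -5), major axis vertical; a² = 31, b² = 9.
c² = a² - b² = 22, so c = √22.
e = c/a = √22/√31 = √682/31.

e = √682/31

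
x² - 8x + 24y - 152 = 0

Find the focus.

(4, 1)

Only x is squared. Complete the square in x: (x - 4)² = -24(y - 7).
Vertex (4, 7); 4p = -24 so p = -6. Opens down.
Focus is p units from the vertex along the axis: (h, k + p).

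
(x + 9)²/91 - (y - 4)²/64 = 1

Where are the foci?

Center (-9, 4). The positive term is the x-term, so the transverse axis is horizontal; a² = 91, b² = 64.
c² = a² + b² = 91 + 64 = 155, so c = √155.
Foci lie on the horizontal axis through the center: (h ± c, k).

(-9 - √155, 4) and (-9 + √155, 4)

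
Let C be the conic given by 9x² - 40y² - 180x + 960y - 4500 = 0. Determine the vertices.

(10, 9) and (10, 15)

Group the x- and y-terms: 9(x² - 20x) -40(y² - 24y) = 4500
9(x - 10)² -40(y - 12)² = 4500 + 900 - 5760 = -360
Divide by -360: (y - 12)²/9 - (x - 10)²/40 = 1
Hyperbola, center (10, 12), transverse axis vertical; a² = 9, b² = 40.
a = 3. Vertices at (h, k ± a).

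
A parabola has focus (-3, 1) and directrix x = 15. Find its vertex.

The vertex is the midpoint between the focus and the directrix along the axis of symmetry.
Axis is horizontal (directrix is vertical). Vertex x-coordinate = (-3 + 15)/2 = 6; y-coordinate = 1.

(6, 1)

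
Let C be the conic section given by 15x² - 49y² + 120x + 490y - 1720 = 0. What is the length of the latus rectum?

30/7

15(x² + 8x) -49(y² - 10y) = 1720
Completing the square gives 15(x + 4)² -49(y - 5)² = 1720 + 240 - 1225 = 735.
Divide through by 735 to get (x + 4)²/49 - (y - 5)²/15 = 1.
Hyperbola, center (-4, 5), transverse axis horizontal; a² = 49, b² = 15.
Latus rectum length = 2b²/a = 2·15/7 = 30/7.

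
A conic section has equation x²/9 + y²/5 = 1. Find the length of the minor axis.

Center (0, 0). The larger denominator 9 sits under the x-term, so the major axis is horizontal; a² = 9, b² = 5.
b² = 5 so b = √5; the minor axis has length 2b = 2√5.

2√5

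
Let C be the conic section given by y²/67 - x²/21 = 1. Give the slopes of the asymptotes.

√1407/21 and -√1407/21

Center (0, 0). The positive term is the y-term, so the transverse axis is vertical; a² = 67, b² = 21.
For a vertical hyperbola the asymptotes have slope ±a/b.
Here that is ±√67/√21 = ±√1407/21.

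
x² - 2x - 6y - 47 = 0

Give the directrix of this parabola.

Only x is squared. Complete the square in x: (x - 1)² = 6(y + 8).
Vertex (1, -8); 4p = 6 so p = 3/2. Opens up.
Directrix is the horizontal line y = k − p = -8 − (3/2) = -19/2.

y = -19/2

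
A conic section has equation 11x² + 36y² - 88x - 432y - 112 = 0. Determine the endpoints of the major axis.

Group: 11(x² - 8x) + 36(y² - 12y) = 112
Completing the square gives 11(x - 4)² + 36(y - 6)² = 112 + 176 + 1296 = 1584.
Dividing both sides by 1584: (x - 4)²/144 + (y - 6)²/44 = 1
Ellipse, center (4, 6), major axis horizontal; a² = 144, b² = 44.
a = 12. Vertices at (h ± a, k).

(-8, 6) and (16, 6)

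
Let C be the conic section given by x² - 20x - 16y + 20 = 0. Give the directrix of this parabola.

y = -9

Only x is squared. Complete the square in x: (x - 10)² = 16(y + 5).
Vertex (10, -5); 4p = 16 so p = 4. Opens up.
Directrix is the horizontal line y = k − p = -5 − (4) = -9.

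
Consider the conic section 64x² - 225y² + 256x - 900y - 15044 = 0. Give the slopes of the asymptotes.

8/15 and -8/15

Group the x- and y-terms: 64(x² + 4x) -225(y² + 4y) = 15044
Complete the square in x and y: 64(x + 2)² -225(y + 2)² = 15044 + 256 - 900 = 14400
Dividing both sides by 14400: (x + 2)²/225 - (y + 2)²/64 = 1
Hyperbola, center (-2, -2), transverse axis horizontal; a² = 225, b² = 64.
For a horizontal hyperbola the asymptotes have slope ±b/a.
Here that is ±8/15.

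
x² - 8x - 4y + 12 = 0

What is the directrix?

y = -2

Only x is squared. Complete the square in x: (x - 4)² = 4(y + 1).
Vertex (4, -1); 4p = 4 so p = 1. Opens up.
Directrix is the horizontal line y = k − p = -1 − (1) = -2.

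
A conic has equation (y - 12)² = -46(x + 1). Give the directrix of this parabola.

x = 21/2

Vertex (-1, 12); 4p = -46 so p = -23/2. Opens left.
Directrix is the vertical line x = h − p = -1 − (-23/2) = 21/2.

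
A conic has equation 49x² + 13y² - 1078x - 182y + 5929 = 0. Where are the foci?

Group: 49(x² - 22x) + 13(y² - 14y) = -5929
Complete the square: 49(x - 11)² + 13(y - 7)² = -5929 + 5929 + 637 = 637
Divide through by 637 to get (x - 11)²/13 + (y - 7)²/49 = 1.
Ellipse, center (11, 7), major axis vertical; a² = 49, b² = 13.
c² = a² - b² = 49 - 13 = 36, so c = 6.
Foci lie on the vertical axis through the center: (h, k ± c).

(11, 1) and (11, 13)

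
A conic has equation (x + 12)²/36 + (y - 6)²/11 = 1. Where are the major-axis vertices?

(-18, 6) and (-6, 6)

Center (-12, 6). The larger denominator 36 sits under the x-term, so the major axis is horizontal; a² = 36, b² = 11.
a = 6. Vertices at (h ± a, k).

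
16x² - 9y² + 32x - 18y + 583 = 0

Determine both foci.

Group the x- and y-terms: 16(x² + 2x) -9(y² + 2y) = -583
16(x + 1)² -9(y + 1)² = -583 + 16 - 9 = -576
Divide through by -576 to get (y + 1)²/64 - (x + 1)²/36 = 1.
Hyperbola, center (-1, -1), transverse axis vertical; a² = 64, b² = 36.
c² = a² + b² = 64 + 36 = 100, so c = 10.
Foci lie on the vertical axis through the center: (h, k ± c).

(-1, -11) and (-1, 9)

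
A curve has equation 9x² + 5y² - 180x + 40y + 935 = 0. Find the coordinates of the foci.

Group the x- and y-terms: 9(x² - 20x) + 5(y² + 8y) = -935
9(x - 10)² + 5(y + 4)² = -935 + 900 + 80 = 45
Divide through by 45 to get (x - 10)²/5 + (y + 4)²/9 = 1.
Ellipse, center (10, -4), major axis vertical; a² = 9, b² = 5.
c² = a² - b² = 9 - 5 = 4, so c = 2.
Foci lie on the vertical axis through the center: (h, k ± c).

(10, -6) and (10, -2)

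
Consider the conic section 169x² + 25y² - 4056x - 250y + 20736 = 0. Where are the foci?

(12, -7) and (12, 17)

Group the x- and y-terms: 169(x² - 24x) + 25(y² - 10y) = -20736
Complete the square in x and y: 169(x - 12)² + 25(y - 5)² = -20736 + 24336 + 625 = 4225
Dividing both sides by 4225: (x - 12)²/25 + (y - 5)²/169 = 1
Ellipse, center (12, 5), major axis vertical; a² = 169, b² = 25.
c² = a² - b² = 169 - 25 = 144, so c = 12.
Foci lie on the vertical axis through the center: (h, k ± c).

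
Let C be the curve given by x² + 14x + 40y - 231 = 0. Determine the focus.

(-7, -3)

Only x is squared. Complete the square in x: (x + 7)² = -40(y - 7).
Vertex (-7, 7); 4p = -40 so p = -10. Opens down.
Focus is p units from the vertex along the axis: (h, k + p).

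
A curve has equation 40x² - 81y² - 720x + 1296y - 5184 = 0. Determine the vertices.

Rearranging, 40(x² - 18x) -81(y² - 16y) = 5184.
Completing the square gives 40(x - 9)² -81(y - 8)² = 5184 + 3240 - 5184 = 3240.
Divide by 3240: (x - 9)²/81 - (y - 8)²/40 = 1
Hyperbola, center (9, 8), transverse axis horizontal; a² = 81, b² = 40.
a = 9. Vertices at (h ± a, k).

(0, 8) and (18, 8)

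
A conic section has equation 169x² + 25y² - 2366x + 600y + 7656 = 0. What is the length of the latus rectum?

50/13

Group: 169(x² - 14x) + 25(y² + 24y) = -7656
Complete the square in x and y: 169(x - 7)² + 25(y + 12)² = -7656 + 8281 + 3600 = 4225
Divide by 4225: (x - 7)²/25 + (y + 12)²/169 = 1
Ellipse, center (7, -12), major axis vertical; a² = 169, b² = 25.
Latus rectum length = 2b²/a = 2·25/13 = 50/13.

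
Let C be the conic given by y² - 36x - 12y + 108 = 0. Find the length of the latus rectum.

Only y is squared. Complete the square in y: (y - 6)² = 36(x - 2).
Vertex (2, 6); 4p = 36 so p = 9. Opens right.
Latus rectum length = |4p| = 36.

36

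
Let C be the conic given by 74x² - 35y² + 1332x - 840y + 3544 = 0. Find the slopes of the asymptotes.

√2590/35 and -√2590/35

74(x² + 18x) -35(y² + 24y) = -3544
Complete the square in x and y: 74(x + 9)² -35(y + 12)² = -3544 + 5994 - 5040 = -2590
Dividing both sides by -2590: (y + 12)²/74 - (x + 9)²/35 = 1
Hyperbola, center (-9, -12), transverse axis vertical; a² = 74, b² = 35.
For a vertical hyperbola the asymptotes have slope ±a/b.
Here that is ±√74/√35 = ±√2590/35.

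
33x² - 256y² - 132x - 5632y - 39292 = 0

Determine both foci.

(-15, -11) and (19, -11)

33(x² - 4x) -256(y² + 22y) = 39292
Completing the square gives 33(x - 2)² -256(y + 11)² = 39292 + 132 - 30976 = 8448.
Divide through by 8448 to get (x - 2)²/256 - (y + 11)²/33 = 1.
Hyperbola, center (2, -11), transverse axis horizontal; a² = 256, b² = 33.
c² = a² + b² = 256 + 33 = 289, so c = 17.
Foci lie on the horizontal axis through the center: (h ± c, k).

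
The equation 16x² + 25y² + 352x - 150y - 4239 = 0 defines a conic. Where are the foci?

Collect terms: 16(x² + 22x) + 25(y² - 6y) = 4239
Completing the square gives 16(x + 11)² + 25(y - 3)² = 4239 + 1936 + 225 = 6400.
Dividing both sides by 6400: (x + 11)²/400 + (y - 3)²/256 = 1
Ellipse, center (-11, 3), major axis horizontal; a² = 400, b² = 256.
c² = a² - b² = 400 - 256 = 144, so c = 12.
Foci lie on the horizontal axis through the center: (h ± c, k).

(-23, 3) and (1, 3)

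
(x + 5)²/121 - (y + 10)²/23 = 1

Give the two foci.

(-17, -10) and (7, -10)

Center (-5, -10). The positive term is the x-term, so the transverse axis is horizontal; a² = 121, b² = 23.
c² = a² + b² = 121 + 23 = 144, so c = 12.
Foci lie on the horizontal axis through the center: (h ± c, k).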